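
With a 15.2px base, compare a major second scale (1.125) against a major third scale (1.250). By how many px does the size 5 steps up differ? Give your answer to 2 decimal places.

Major second: 15.2 × 1.125⁵ = 27.3909px
Major third: 15.2 × 1.250⁵ = 46.3867px
Difference: 46.3867 − 27.3909 = 18.9958px

19.00px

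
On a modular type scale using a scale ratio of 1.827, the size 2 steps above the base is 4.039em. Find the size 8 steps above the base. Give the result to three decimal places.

150.212em

4.039 × 1.827⁶ = 4.039 × 37.19044 ≈ 150.212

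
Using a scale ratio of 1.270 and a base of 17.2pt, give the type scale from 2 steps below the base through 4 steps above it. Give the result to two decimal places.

Step -2: 17.2 ÷ 1.270² = 10.66
Step -1: 17.2 ÷ 1.270 = 13.54
Step 0: 17.2pt
Step 1: 17.2 × 1.270 = 21.84
Step 2: 17.2 × 1.270² = 27.74
Step 3: 17.2 × 1.270³ = 35.23
Step 4: 17.2 × 1.270⁴ = 44.74

10.66pt, 13.54pt, 17.20pt, 21.84pt, 27.74pt, 35.23pt, 44.74pt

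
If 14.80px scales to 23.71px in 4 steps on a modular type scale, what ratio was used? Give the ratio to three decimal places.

1.125

r⁴ = 23.71 / 14.80, so r = (23.71/14.80)^(1/4).
r = 1.6020^(1/4) ≈ 1.1250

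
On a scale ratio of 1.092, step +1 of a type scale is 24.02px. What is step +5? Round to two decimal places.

34.16px

24.02 × 1.092⁴ = 24.02 × 1.42197 ≈ 34.156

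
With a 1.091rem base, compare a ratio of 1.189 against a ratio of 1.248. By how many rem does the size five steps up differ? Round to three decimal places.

At 1.189: 1.091 × 1.189⁵ = 2.59259rem
At 1.248: 1.091 × 1.248⁵ = 3.30292rem
Difference: 3.30292 − 2.59259 = 0.71033rem

0.710rem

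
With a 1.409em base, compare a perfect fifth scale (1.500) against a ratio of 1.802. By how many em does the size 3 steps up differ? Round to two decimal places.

Perfect fifth: 1.409 × 1.500³ = 4.7554em
At 1.802: 1.409 × 1.802³ = 8.2447em
Difference: 8.2447 − 4.7554 = 3.4893em

3.49em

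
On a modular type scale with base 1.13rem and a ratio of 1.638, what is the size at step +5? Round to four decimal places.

Every step multiplies by the scale ratio.
1.13 × 1.638⁵ = 1.13 × 11.79151 ≈ 13.3244

13.3244rem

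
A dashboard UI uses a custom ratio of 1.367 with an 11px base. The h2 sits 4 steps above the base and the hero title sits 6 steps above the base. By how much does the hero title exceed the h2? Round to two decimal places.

33.37px

Step 4: 11.0 × 1.367⁴ = 38.4120px
Step 6: 11.0 × 1.367⁶ = 71.7801px
Difference: 71.7801 − 38.4120 = 33.3681px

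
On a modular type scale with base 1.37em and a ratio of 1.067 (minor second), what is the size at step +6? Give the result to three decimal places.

1.37 × 1.067⁶ = 1.37 × 1.47566 ≈ 2.022

2.022em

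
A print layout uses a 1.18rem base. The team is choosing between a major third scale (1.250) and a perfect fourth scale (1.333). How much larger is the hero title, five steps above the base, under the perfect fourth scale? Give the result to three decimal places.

1.365rem

Major third: 1.18 × 1.250⁵ = 3.60107rem
Perfect fourth: 1.18 × 1.333⁵ = 4.96630rem
Difference: 4.96630 − 3.60107 = 1.36523rem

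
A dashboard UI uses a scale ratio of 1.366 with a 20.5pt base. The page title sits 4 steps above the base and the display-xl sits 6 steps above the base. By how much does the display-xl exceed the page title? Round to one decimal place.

Step 4: 20.5 × 1.366⁴ = 71.377pt
Step 6: 20.5 × 1.366⁶ = 133.186pt
Difference: 133.186 − 71.377 = 61.809pt

61.8pt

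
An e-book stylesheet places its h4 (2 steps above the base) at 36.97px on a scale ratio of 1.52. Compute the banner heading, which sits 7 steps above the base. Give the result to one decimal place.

36.97 × 1.52⁵ = 36.97 × 8.11368 ≈ 299.963

300.0px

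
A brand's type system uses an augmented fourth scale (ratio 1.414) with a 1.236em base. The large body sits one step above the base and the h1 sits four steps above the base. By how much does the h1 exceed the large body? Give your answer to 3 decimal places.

Step 1: 1.236 × 1.414 = 1.74770em
Step 4: 1.236 × 1.414⁴ = 4.94101em
Difference: 4.94101 − 1.74770 = 3.19331em

3.193em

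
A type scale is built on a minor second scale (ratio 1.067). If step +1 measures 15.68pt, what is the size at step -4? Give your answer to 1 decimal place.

11.3pt

15.68 ÷ 1.067⁵ = 15.68 ÷ 1.38300 ≈ 11.338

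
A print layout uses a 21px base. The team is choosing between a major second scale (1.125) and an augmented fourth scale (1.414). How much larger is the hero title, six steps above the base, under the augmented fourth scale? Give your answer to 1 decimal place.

125.3px

Major second: 21.0 × 1.125⁶ = 42.573px
Augmented fourth: 21.0 × 1.414⁶ = 167.848px
Difference: 167.848 − 42.573 = 125.275px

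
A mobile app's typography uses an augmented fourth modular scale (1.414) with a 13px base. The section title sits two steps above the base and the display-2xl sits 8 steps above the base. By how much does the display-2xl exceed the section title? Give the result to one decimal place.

Step 2: 13.0 × 1.414² = 25.992px
Step 8: 13.0 × 1.414⁸ = 207.749px
Difference: 207.749 − 25.992 = 181.757px

181.8px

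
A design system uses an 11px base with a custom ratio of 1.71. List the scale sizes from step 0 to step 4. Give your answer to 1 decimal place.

Step 0: 11px
Step 1: 11.0 × 1.71 = 18.8
Step 2: 11.0 × 1.71² = 32.2
Step 3: 11.0 × 1.71³ = 55.0
Step 4: 11.0 × 1.71⁴ = 94.1

11.0px, 18.8px, 32.2px, 55.0px, 94.1px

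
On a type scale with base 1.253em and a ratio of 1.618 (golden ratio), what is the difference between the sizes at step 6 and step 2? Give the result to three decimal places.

19.201em

Step 2: 1.253 × 1.618² = 3.28026em
Step 6: 1.253 × 1.618⁶ = 22.48134em
Difference: 22.48134 − 3.28026 = 19.20108em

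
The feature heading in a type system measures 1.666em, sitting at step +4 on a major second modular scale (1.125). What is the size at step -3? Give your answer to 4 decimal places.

0.7305em

1.666 ÷ 1.125⁷ = 1.666 ÷ 2.28070 ≈ 0.7305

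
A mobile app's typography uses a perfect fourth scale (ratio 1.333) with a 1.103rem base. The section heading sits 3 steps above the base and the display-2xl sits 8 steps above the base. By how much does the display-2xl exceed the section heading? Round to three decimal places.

8.383rem

Step 3: 1.103 × 1.333³ = 2.61256rem
Step 8: 1.103 × 1.333⁸ = 10.99554rem
Difference: 10.99554 − 2.61256 = 8.38298rem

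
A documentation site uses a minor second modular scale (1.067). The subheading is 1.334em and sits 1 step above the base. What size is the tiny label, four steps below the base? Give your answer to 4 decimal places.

0.9646em

The gap is -4 − (1) = -5 steps, so the factor is 1.067^-5.
1.334 ÷ 1.067⁵ = 1.334 ÷ 1.38300 ≈ 0.9646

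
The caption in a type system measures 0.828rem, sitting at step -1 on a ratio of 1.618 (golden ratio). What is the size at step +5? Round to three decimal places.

14.856rem

The gap is 5 − (-1) = 6 steps, so the factor is 1.618^6.
0.828 × 1.618⁶ = 0.828 × 17.94201 ≈ 14.856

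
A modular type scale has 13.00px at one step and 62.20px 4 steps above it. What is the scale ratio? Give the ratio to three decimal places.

r⁴ = 62.20 / 13.00, so r = (62.20/13.00)^(1/4).
r = 4.7846^(1/4) ≈ 1.4790

1.479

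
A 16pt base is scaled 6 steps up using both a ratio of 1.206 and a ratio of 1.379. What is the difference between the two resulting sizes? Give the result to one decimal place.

60.8pt

At 1.206: 16.0 × 1.206⁶ = 49.227pt
At 1.379: 16.0 × 1.379⁶ = 110.029pt
Difference: 110.029 − 49.227 = 60.802pt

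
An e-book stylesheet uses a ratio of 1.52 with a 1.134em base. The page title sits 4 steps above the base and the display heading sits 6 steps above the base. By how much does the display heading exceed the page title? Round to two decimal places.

7.93em

Step 4: 1.134 × 1.52⁴ = 6.0532em
Step 6: 1.134 × 1.52⁶ = 13.9854em
Difference: 13.9854 − 6.0532 = 7.9322em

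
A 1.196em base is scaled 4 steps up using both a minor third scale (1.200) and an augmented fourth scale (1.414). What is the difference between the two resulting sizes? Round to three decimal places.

2.301em

Minor third: 1.196 × 1.200⁴ = 2.48003em
Augmented fourth: 1.196 × 1.414⁴ = 4.78111em
Difference: 4.78111 − 2.48003 = 2.30108em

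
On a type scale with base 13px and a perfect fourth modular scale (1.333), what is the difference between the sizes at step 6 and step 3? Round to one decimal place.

42.1px

Step 3: 13.0 × 1.333³ = 30.792px
Step 6: 13.0 × 1.333⁶ = 72.933px
Difference: 72.933 − 30.792 = 42.141px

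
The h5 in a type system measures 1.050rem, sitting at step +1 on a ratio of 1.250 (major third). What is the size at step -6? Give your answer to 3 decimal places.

Moving from step +1 to step -6 is 7 steps down, so divide by r⁷.
1.050 ÷ 1.250⁷ = 1.050 ÷ 4.76837 ≈ 0.220

0.220rem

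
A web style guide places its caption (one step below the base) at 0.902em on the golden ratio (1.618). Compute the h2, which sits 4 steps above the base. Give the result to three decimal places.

Moving from step -1 to step +4 is 5 steps up, so multiply by r⁵.
0.902 × 1.618⁵ = 0.902 × 11.08901 ≈ 10.002

10.002em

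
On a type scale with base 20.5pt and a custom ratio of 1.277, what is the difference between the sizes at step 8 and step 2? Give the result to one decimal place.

111.5pt

Step 2: 20.5 × 1.277² = 33.430pt
Step 8: 20.5 × 1.277⁸ = 144.971pt
Difference: 144.971 − 33.430 = 111.541pt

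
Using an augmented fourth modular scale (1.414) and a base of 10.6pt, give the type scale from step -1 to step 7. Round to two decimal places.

Step -1: 10.6 ÷ 1.414 = 7.50
Step 0: 10.6pt
Step 1: 10.6 × 1.414 = 14.99
Step 2: 10.6 × 1.414² = 21.19
Step 3: 10.6 × 1.414³ = 29.97
Step 4: 10.6 × 1.414⁴ = 42.37
Step 5: 10.6 × 1.414⁵ = 59.92
Step 6: 10.6 × 1.414⁶ = 84.72
Step 7: 10.6 × 1.414⁷ = 119.80

7.50pt, 10.60pt, 14.99pt, 21.19pt, 29.97pt, 42.37pt, 59.92pt, 84.72pt, 119.80pt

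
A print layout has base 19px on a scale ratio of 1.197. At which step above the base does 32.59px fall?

1.197ⁿ = 32.59 / 19 = 1.7153
n = ln(1.7153) / ln(1.197) = 0.5396 / 0.1798 ≈ 3.00

3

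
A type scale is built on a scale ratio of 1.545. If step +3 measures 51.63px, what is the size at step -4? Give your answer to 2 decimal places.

51.63 ÷ 1.545⁷ = 51.63 ÷ 21.01355 ≈ 2.457

2.46px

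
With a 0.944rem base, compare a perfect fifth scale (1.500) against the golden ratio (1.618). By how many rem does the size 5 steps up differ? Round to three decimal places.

3.300rem

Perfect fifth: 0.944 × 1.500⁵ = 7.16850rem
Golden ratio: 0.944 × 1.618⁵ = 10.46802rem
Difference: 10.46802 − 7.16850 = 3.29952rem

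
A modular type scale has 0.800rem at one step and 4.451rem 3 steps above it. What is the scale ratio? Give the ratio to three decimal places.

The ratio satisfies 0.800 × r³ = 4.451, so r = (4.451 / 0.800)^(1/3).
r = 5.5637^(1/3) ≈ 1.7720

1.772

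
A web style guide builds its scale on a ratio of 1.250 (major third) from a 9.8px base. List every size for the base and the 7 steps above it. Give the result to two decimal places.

9.80px, 12.25px, 15.31px, 19.14px, 23.93px, 29.91px, 37.38px, 46.73px

Step 0: 9.8px
Step 1: 9.8 × 1.250 = 12.25
Step 2: 9.8 × 1.250² = 15.31
Step 3: 9.8 × 1.250³ = 19.14
Step 4: 9.8 × 1.250⁴ = 23.93
Step 5: 9.8 × 1.250⁵ = 29.91
Step 6: 9.8 × 1.250⁶ = 37.38
Step 7: 9.8 × 1.250⁷ = 46.73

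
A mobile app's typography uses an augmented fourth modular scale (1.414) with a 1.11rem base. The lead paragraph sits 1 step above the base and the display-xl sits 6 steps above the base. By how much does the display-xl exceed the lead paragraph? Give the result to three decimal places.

7.302rem

Step 1: 1.11 × 1.414 = 1.56954rem
Step 6: 1.11 × 1.414⁶ = 8.87196rem
Difference: 8.87196 − 1.56954 = 7.30242rem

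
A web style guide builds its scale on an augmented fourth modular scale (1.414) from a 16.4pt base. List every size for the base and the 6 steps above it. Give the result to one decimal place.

Step 0: 16.4pt
Step 1: 16.4 × 1.414 = 23.2
Step 2: 16.4 × 1.414² = 32.8
Step 3: 16.4 × 1.414³ = 46.4
Step 4: 16.4 × 1.414⁴ = 65.6
Step 5: 16.4 × 1.414⁵ = 92.7
Step 6: 16.4 × 1.414⁶ = 131.1

16.4pt, 23.2pt, 32.8pt, 46.4pt, 65.6pt, 92.7pt, 131.1pt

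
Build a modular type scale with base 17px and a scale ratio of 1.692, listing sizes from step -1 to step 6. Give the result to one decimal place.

10.0px, 17.0px, 28.8px, 48.7px, 82.3px, 139.3px, 235.7px, 398.9px

Step -1: 17.0 ÷ 1.692 = 10.0
Step 0: 17px
Step 1: 17.0 × 1.692 = 28.8
Step 2: 17.0 × 1.692² = 48.7
Step 3: 17.0 × 1.692³ = 82.3
Step 4: 17.0 × 1.692⁴ = 139.3
Step 5: 17.0 × 1.692⁵ = 235.7
Step 6: 17.0 × 1.692⁶ = 398.9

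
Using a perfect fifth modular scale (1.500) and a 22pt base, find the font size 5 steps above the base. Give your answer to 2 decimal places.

167.06pt

Every step multiplies by the scale ratio.
22.0 × 1.500⁵ = 22.0 × 7.59375 ≈ 167.06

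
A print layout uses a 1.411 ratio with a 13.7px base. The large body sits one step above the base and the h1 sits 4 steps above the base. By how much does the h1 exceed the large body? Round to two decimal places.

Step 1: 13.7 × 1.411 = 19.3307px
Step 4: 13.7 × 1.411⁴ = 54.3036px
Difference: 54.3036 − 19.3307 = 34.9729px

34.97px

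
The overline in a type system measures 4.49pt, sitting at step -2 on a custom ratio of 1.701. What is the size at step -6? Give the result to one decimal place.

0.5pt

4.49 ÷ 1.701⁴ = 4.49 ÷ 8.37177 ≈ 0.536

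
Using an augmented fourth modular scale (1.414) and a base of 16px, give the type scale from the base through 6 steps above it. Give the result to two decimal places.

Step 0: 16px
Step 1: 16.0 × 1.414 = 22.62
Step 2: 16.0 × 1.414² = 31.99
Step 3: 16.0 × 1.414³ = 45.23
Step 4: 16.0 × 1.414⁴ = 63.96
Step 5: 16.0 × 1.414⁵ = 90.44
Step 6: 16.0 × 1.414⁶ = 127.88

16.00px, 22.62px, 31.99px, 45.23px, 63.96px, 90.44px, 127.88px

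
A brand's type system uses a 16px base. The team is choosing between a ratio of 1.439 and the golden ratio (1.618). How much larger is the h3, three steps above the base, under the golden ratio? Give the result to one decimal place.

At 1.439: 16.0 × 1.439³ = 47.676px
Golden ratio: 16.0 × 1.618³ = 67.773px
Difference: 67.773 − 47.676 = 20.097px

20.1px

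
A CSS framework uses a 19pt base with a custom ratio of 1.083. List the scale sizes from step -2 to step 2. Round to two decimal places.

Step -2: 19.0 ÷ 1.083² = 16.20
Step -1: 19.0 ÷ 1.083 = 17.54
Step 0: 19pt
Step 1: 19.0 × 1.083 = 20.58
Step 2: 19.0 × 1.083² = 22.28

16.20pt, 17.54pt, 19.00pt, 20.58pt, 22.28pt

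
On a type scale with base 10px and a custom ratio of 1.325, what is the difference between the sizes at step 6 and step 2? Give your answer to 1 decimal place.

Step 2: 10.0 × 1.325² = 17.556px
Step 6: 10.0 × 1.325⁶ = 54.112px
Difference: 54.112 − 17.556 = 36.556px

36.6px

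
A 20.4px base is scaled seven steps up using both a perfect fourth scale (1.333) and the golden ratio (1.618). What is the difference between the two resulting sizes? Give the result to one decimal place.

439.7px

Perfect fourth: 20.4 × 1.333⁷ = 152.560px
Golden ratio: 20.4 × 1.618⁷ = 592.216px
Difference: 592.216 − 152.560 = 439.656px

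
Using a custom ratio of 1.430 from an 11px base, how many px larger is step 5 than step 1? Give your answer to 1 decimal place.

50.0px

Step 1: 11.0 × 1.430 = 15.730px
Step 5: 11.0 × 1.430⁵ = 65.777px
Difference: 65.777 − 15.730 = 50.047px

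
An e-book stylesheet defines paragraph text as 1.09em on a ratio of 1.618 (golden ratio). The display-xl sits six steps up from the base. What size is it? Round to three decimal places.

1.09 × 1.618⁶ = 1.09 × 17.94201 ≈ 19.557

19.557em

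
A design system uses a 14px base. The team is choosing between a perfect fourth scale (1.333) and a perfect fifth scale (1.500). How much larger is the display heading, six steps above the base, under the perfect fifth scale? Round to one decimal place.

80.9px

Perfect fourth: 14.0 × 1.333⁶ = 78.543px
Perfect fifth: 14.0 × 1.500⁶ = 159.469px
Difference: 159.469 − 78.543 = 80.926px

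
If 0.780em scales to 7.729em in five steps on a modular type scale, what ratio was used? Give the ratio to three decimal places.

1.582

The ratio satisfies 0.780 × r⁵ = 7.729, so r = (7.729 / 0.780)^(1/5).
r = 9.9090^(1/5) ≈ 1.5820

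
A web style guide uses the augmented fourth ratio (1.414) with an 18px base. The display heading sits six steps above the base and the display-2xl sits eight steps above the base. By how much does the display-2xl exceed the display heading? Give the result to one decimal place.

Step 6: 18.0 × 1.414⁶ = 143.870px
Step 8: 18.0 × 1.414⁸ = 287.652px
Difference: 287.652 − 143.870 = 143.782px

143.8px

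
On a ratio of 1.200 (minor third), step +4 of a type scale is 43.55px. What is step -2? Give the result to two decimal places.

14.58px

43.55 ÷ 1.200⁶ = 43.55 ÷ 2.98598 ≈ 14.585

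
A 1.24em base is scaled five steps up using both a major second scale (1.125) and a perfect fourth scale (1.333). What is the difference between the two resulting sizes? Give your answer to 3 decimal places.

Major second: 1.24 × 1.125⁵ = 2.23452em
Perfect fourth: 1.24 × 1.333⁵ = 5.21882em
Difference: 5.21882 − 2.23452 = 2.98430em

2.984em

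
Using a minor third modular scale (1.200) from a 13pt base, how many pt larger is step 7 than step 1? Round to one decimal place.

Step 1: 13.0 × 1.200 = 15.600pt
Step 7: 13.0 × 1.200⁷ = 46.581pt
Difference: 46.581 − 15.600 = 30.981pt

31.0pt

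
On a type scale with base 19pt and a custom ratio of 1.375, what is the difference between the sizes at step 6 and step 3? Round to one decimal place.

79.0pt

Step 3: 19.0 × 1.375³ = 49.393pt
Step 6: 19.0 × 1.375⁶ = 128.401pt
Difference: 128.401 − 49.393 = 79.008pt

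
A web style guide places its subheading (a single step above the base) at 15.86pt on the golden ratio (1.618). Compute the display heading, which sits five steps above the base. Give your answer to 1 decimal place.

108.7pt

15.86 × 1.618⁴ = 15.86 × 6.85353 ≈ 108.697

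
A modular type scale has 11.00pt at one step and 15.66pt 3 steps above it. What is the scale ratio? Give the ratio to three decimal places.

The ratio satisfies 11.00 × r³ = 15.66, so r = (15.66 / 11.00)^(1/3).
r = 1.4236^(1/3) ≈ 1.1249

1.125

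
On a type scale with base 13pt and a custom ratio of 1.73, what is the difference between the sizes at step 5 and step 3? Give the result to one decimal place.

134.1pt

Step 3: 13.0 × 1.73³ = 67.310pt
Step 5: 13.0 × 1.73⁵ = 201.453pt
Difference: 201.453 − 67.310 = 134.143pt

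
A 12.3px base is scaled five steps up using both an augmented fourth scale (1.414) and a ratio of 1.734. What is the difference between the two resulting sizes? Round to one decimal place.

123.3px

Augmented fourth: 12.3 × 1.414⁵ = 69.527px
At 1.734: 12.3 × 1.734⁵ = 192.819px
Difference: 192.819 − 69.527 = 123.292px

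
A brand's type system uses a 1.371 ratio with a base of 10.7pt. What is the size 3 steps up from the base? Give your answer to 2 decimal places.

27.57pt

A modular type scale is a geometric sequence: sizeₙ = base × rⁿ.
10.7 × 1.371³ = 10.7 × 2.57699 ≈ 27.57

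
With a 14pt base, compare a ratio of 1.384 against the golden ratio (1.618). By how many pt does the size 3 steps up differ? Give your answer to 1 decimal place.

At 1.384: 14.0 × 1.384³ = 37.114pt
Golden ratio: 14.0 × 1.618³ = 59.301pt
Difference: 59.301 − 37.114 = 22.187pt

22.2pt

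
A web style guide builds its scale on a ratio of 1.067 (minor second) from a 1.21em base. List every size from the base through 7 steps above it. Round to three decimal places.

1.210em, 1.291em, 1.378em, 1.470em, 1.568em, 1.673em, 1.786em, 1.905em

Step 0: 1.21em
Step 1: 1.21 × 1.067 = 1.291
Step 2: 1.21 × 1.067² = 1.378
Step 3: 1.21 × 1.067³ = 1.470
Step 4: 1.21 × 1.067⁴ = 1.568
Step 5: 1.21 × 1.067⁵ = 1.673
Step 6: 1.21 × 1.067⁶ = 1.786
Step 7: 1.21 × 1.067⁷ = 1.905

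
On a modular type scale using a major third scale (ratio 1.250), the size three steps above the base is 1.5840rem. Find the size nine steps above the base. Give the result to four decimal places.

Moving from step +3 to step +9 is 6 steps up, so multiply by r⁶.
1.5840 × 1.250⁶ = 1.5840 × 3.81470 ≈ 6.0425

6.0425rem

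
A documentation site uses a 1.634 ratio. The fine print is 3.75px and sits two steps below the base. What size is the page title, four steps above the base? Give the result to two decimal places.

3.75 × 1.634⁶ = 3.75 × 19.03322 ≈ 71.375

71.37px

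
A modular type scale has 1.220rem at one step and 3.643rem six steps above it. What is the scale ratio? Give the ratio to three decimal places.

r⁶ = 3.643 / 1.220, so r = (3.643/1.220)^(1/6).
r = 2.9861^(1/6) ≈ 1.2000

1.200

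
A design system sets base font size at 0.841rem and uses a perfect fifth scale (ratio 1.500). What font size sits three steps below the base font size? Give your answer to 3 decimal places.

0.249rem

0.841 ÷ 1.500³ = 0.841 ÷ 3.37500 ≈ 0.249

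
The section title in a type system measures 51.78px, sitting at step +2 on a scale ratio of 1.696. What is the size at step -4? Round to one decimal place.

2.2px

The gap is -4 − (2) = -6 steps, so the factor is 1.696^-6.
51.78 ÷ 1.696⁶ = 51.78 ÷ 23.79880 ≈ 2.176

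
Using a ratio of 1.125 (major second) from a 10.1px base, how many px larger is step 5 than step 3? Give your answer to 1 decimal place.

Step 3: 10.1 × 1.125³ = 14.381px
Step 5: 10.1 × 1.125⁵ = 18.201px
Difference: 18.201 − 14.381 = 3.820px

3.8px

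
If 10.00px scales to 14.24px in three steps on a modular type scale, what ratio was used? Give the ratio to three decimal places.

1.125

r³ = 14.24 / 10.00, so r = (14.24/10.00)^(1/3).
r = 1.4240^(1/3) ≈ 1.1250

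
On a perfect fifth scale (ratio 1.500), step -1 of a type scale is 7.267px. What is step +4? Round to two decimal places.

55.18px

7.267 × 1.500⁵ = 7.267 × 7.59375 ≈ 55.184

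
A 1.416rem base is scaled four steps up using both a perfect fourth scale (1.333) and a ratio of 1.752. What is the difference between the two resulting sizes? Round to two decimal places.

8.87rem

Perfect fourth: 1.416 × 1.333⁴ = 4.4708rem
At 1.752: 1.416 × 1.752⁴ = 13.3413rem
Difference: 13.3413 − 4.4708 = 8.8705rem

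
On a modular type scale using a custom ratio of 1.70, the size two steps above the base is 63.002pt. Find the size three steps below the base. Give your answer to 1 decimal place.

4.4pt

63.002 ÷ 1.70⁵ = 63.002 ÷ 14.19857 ≈ 4.437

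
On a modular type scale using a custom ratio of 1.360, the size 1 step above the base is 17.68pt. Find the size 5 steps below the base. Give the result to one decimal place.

The gap is -5 − (1) = -6 steps, so the factor is 1.360^-6.
17.68 ÷ 1.360⁶ = 17.68 ÷ 6.32752 ≈ 2.794

2.8pt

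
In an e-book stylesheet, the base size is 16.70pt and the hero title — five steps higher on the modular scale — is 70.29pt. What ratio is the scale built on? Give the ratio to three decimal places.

1.333

r⁵ = 70.29 / 16.70, so r = (70.29/16.70)^(1/5).
r = 4.2090^(1/5) ≈ 1.3330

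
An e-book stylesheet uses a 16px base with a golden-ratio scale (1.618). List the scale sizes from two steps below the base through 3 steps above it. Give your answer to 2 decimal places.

Step -2: 16.0 ÷ 1.618² = 6.11
Step -1: 16.0 ÷ 1.618 = 9.89
Step 0: 16px
Step 1: 16.0 × 1.618 = 25.89
Step 2: 16.0 × 1.618² = 41.89
Step 3: 16.0 × 1.618³ = 67.77

6.11px, 9.89px, 16.00px, 25.89px, 41.89px, 67.77px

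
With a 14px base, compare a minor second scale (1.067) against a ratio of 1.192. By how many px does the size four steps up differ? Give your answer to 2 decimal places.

Minor second: 14.0 × 1.067⁴ = 18.1462px
At 1.192: 14.0 × 1.192⁴ = 28.2640px
Difference: 28.2640 − 18.1462 = 10.1178px

10.12px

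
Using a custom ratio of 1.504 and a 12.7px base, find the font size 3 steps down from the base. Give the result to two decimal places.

3.73px

12.7 ÷ 1.504³ = 12.7 ÷ 3.40207 ≈ 3.73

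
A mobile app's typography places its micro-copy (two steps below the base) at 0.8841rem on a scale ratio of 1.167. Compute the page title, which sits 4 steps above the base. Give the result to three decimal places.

0.8841 × 1.167⁶ = 0.8841 × 2.52595 ≈ 2.233

2.233rem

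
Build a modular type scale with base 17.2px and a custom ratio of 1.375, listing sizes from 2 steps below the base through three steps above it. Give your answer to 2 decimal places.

9.10px, 12.51px, 17.20px, 23.65px, 32.52px, 44.71px

Step -2: 17.2 ÷ 1.375² = 9.10
Step -1: 17.2 ÷ 1.375 = 12.51
Step 0: 17.2px
Step 1: 17.2 × 1.375 = 23.65
Step 2: 17.2 × 1.375² = 32.52
Step 3: 17.2 × 1.375³ = 44.71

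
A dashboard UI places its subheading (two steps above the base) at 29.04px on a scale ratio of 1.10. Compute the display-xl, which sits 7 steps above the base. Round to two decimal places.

46.77px

29.04 × 1.10⁵ = 29.04 × 1.61051 ≈ 46.769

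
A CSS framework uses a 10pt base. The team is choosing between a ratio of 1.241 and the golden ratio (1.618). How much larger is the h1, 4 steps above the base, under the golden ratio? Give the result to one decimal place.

At 1.241: 10.0 × 1.241⁴ = 23.718pt
Golden ratio: 10.0 × 1.618⁴ = 68.535pt
Difference: 68.535 − 23.718 = 44.817pt

44.8pt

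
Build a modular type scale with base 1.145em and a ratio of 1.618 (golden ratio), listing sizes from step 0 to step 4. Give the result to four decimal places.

Step 0: 1.145em
Step 1: 1.145 × 1.618 = 1.8526
Step 2: 1.145 × 1.618² = 2.9975
Step 3: 1.145 × 1.618³ = 4.8500
Step 4: 1.145 × 1.618⁴ = 7.8473

1.1450em, 1.8526em, 2.9975em, 4.8500em, 7.8473em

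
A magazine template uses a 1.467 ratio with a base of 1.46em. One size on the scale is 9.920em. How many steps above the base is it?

1.467ⁿ = 9.920 / 1.46 = 6.7945
n = ln(6.7945) / ln(1.467) = 1.9161 / 0.3832 ≈ 5.00

5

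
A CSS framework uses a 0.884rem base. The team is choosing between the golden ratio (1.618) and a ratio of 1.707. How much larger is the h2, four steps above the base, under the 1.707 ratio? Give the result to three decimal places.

1.447rem

Golden ratio: 0.884 × 1.618⁴ = 6.05852rem
At 1.707: 0.884 × 1.707⁴ = 7.50562rem
Difference: 7.50562 − 6.05852 = 1.44710rem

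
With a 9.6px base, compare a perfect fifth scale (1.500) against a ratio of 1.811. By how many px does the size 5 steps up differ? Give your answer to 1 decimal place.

Perfect fifth: 9.6 × 1.500⁵ = 72.900px
At 1.811: 9.6 × 1.811⁵ = 187.009px
Difference: 187.009 − 72.900 = 114.109px

114.1px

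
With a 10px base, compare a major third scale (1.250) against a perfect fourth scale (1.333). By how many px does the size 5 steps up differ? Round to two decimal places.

11.57px

Major third: 10.0 × 1.250⁵ = 30.5176px
Perfect fourth: 10.0 × 1.333⁵ = 42.0873px
Difference: 42.0873 − 30.5176 = 11.5697px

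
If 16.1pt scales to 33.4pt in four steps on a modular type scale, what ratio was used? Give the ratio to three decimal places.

r⁴ = 33.4 / 16.1, so r = (33.4/16.1)^(1/4).
r = 2.0745^(1/4) ≈ 1.2001

1.200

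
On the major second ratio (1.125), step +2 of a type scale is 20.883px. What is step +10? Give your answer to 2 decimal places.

The gap is 10 − (2) = 8 steps, so the factor is 1.125^8.
20.883 × 1.125⁸ = 20.883 × 2.56578 ≈ 53.581

53.58px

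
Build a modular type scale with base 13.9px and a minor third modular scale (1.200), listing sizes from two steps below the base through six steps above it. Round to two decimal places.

9.65px, 11.58px, 13.90px, 16.68px, 20.02px, 24.02px, 28.82px, 34.59px, 41.51px

Step -2: 13.9 ÷ 1.200² = 9.65
Step -1: 13.9 ÷ 1.200 = 11.58
Step 0: 13.9px
Step 1: 13.9 × 1.200 = 16.68
Step 2: 13.9 × 1.200² = 20.02
Step 3: 13.9 × 1.200³ = 24.02
Step 4: 13.9 × 1.200⁴ = 28.82
Step 5: 13.9 × 1.200⁵ = 34.59
Step 6: 13.9 × 1.200⁶ = 41.51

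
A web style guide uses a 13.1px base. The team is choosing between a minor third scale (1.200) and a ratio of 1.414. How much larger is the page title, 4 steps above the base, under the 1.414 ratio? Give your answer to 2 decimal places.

25.20px

Minor third: 13.1 × 1.200⁴ = 27.1642px
At 1.414: 13.1 × 1.414⁴ = 52.3684px
Difference: 52.3684 − 27.1642 = 25.2042px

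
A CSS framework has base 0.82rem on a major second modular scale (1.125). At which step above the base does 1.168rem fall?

1.125ⁿ = 1.168 / 0.82 = 1.4244
n = ln(1.4244) / ln(1.125) = 0.3537 / 0.1178 ≈ 3.00

3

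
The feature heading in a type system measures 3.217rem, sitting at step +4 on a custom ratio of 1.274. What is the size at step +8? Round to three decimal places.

3.217 × 1.274⁴ = 3.217 × 2.63438 ≈ 8.475

8.475rem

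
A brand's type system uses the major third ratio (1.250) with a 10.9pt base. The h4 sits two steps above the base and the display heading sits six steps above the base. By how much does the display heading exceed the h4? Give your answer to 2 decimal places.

Step 2: 10.9 × 1.250² = 17.0312pt
Step 6: 10.9 × 1.250⁶ = 41.5802pt
Difference: 41.5802 − 17.0312 = 24.5490pt

24.55pt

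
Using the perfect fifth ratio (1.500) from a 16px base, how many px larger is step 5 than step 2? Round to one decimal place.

Step 2: 16.0 × 1.500² = 36.000px
Step 5: 16.0 × 1.500⁵ = 121.500px
Difference: 121.500 − 36.000 = 85.500px

85.5px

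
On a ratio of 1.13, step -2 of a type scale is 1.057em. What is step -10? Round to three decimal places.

Moving from step -2 to step -10 is 8 steps down, so divide by r⁸.
1.057 ÷ 1.13⁸ = 1.057 ÷ 2.65844 ≈ 0.398

0.398em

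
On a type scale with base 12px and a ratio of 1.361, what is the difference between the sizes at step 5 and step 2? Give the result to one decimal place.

Step 2: 12.0 × 1.361² = 22.228px
Step 5: 12.0 × 1.361⁵ = 56.037px
Difference: 56.037 − 22.228 = 33.809px

33.8px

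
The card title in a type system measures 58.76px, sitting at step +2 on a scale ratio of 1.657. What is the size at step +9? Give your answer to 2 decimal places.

58.76 × 1.657⁷ = 58.76 × 34.29711 ≈ 2015.298

2015.30px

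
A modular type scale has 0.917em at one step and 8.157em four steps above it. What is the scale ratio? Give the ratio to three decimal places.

The ratio satisfies 0.917 × r⁴ = 8.157, so r = (8.157 / 0.917)^(1/4).
r = 8.8953^(1/4) ≈ 1.7270

1.727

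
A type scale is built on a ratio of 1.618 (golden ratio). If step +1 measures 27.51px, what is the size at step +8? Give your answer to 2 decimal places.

Moving from step +1 to step +8 is 7 steps up, so multiply by r⁷.
27.51 × 1.618⁷ = 27.51 × 29.03017 ≈ 798.620

798.62px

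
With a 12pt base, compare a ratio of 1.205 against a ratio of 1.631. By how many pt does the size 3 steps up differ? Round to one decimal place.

At 1.205: 12.0 × 1.205³ = 20.996pt
At 1.631: 12.0 × 1.631³ = 52.065pt
Difference: 52.065 − 20.996 = 31.069pt

31.1pt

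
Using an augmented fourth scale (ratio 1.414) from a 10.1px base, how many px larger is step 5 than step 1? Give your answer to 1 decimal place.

Step 1: 10.1 × 1.414 = 14.281px
Step 5: 10.1 × 1.414⁵ = 57.091px
Difference: 57.091 − 14.281 = 42.810px

42.8px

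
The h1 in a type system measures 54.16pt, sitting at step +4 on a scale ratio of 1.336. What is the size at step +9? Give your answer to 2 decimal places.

230.52pt

The gap is 9 − (4) = 5 steps, so the factor is 1.336^5.
54.16 × 1.336⁵ = 54.16 × 4.25630 ≈ 230.521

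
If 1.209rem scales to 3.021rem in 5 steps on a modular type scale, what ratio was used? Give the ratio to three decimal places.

The ratio satisfies 1.209 × r⁵ = 3.021, so r = (3.021 / 1.209)^(1/5).
r = 2.4988^(1/5) ≈ 1.2010

1.201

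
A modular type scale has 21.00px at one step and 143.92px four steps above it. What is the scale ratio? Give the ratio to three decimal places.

The ratio satisfies 21.00 × r⁴ = 143.92, so r = (143.92 / 21.00)^(1/4).
r = 6.8533^(1/4) ≈ 1.6180

1.618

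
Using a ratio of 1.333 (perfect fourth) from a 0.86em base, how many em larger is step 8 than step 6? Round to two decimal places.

Step 6: 0.86 × 1.333⁶ = 4.8248em
Step 8: 0.86 × 1.333⁸ = 8.5731em
Difference: 8.5731 − 4.8248 = 3.7483em

3.75em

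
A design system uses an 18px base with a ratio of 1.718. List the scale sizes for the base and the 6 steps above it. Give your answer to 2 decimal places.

Step 0: 18px
Step 1: 18.0 × 1.718 = 30.92
Step 2: 18.0 × 1.718² = 53.13
Step 3: 18.0 × 1.718³ = 91.27
Step 4: 18.0 × 1.718⁴ = 156.81
Step 5: 18.0 × 1.718⁵ = 269.39
Step 6: 18.0 × 1.718⁶ = 462.82

18.00px, 30.92px, 53.13px, 91.27px, 156.81px, 269.39px, 462.82px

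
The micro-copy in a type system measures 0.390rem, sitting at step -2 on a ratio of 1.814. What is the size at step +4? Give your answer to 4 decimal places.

13.8960rem

Moving from step -2 to step +4 is 6 steps up, so multiply by r⁶.
0.390 × 1.814⁶ = 0.390 × 35.63065 ≈ 13.8960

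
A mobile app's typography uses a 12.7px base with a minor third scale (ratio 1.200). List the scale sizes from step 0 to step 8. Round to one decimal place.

Step 0: 12.7px
Step 1: 12.7 × 1.200 = 15.2
Step 2: 12.7 × 1.200² = 18.3
Step 3: 12.7 × 1.200³ = 21.9
Step 4: 12.7 × 1.200⁴ = 26.3
Step 5: 12.7 × 1.200⁵ = 31.6
Step 6: 12.7 × 1.200⁶ = 37.9
Step 7: 12.7 × 1.200⁷ = 45.5
Step 8: 12.7 × 1.200⁸ = 54.6

12.7px, 15.2px, 18.3px, 21.9px, 26.3px, 31.6px, 37.9px, 45.5px, 54.6px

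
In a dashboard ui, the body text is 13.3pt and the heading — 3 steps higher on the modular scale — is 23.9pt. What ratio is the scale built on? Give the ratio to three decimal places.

1.216

r³ = 23.9 / 13.3, so r = (23.9/13.3)^(1/3).
r = 1.7970^(1/3) ≈ 1.2158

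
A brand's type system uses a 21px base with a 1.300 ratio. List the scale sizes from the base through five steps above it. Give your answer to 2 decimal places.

Step 0: 21px
Step 1: 21.0 × 1.300 = 27.30
Step 2: 21.0 × 1.300² = 35.49
Step 3: 21.0 × 1.300³ = 46.14
Step 4: 21.0 × 1.300⁴ = 59.98
Step 5: 21.0 × 1.300⁵ = 77.97

21.00px, 27.30px, 35.49px, 46.14px, 59.98px, 77.97px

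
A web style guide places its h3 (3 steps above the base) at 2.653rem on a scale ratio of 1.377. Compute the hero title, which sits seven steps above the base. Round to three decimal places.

The gap is 7 − (3) = 4 steps, so the factor is 1.377^4.
2.653 × 1.377⁴ = 2.653 × 3.59531 ≈ 9.538

9.538rem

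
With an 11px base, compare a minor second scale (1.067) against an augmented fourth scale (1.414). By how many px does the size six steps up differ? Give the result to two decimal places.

71.69px

Minor second: 11.0 × 1.067⁶ = 16.2323px
Augmented fourth: 11.0 × 1.414⁶ = 87.9203px
Difference: 87.9203 − 16.2323 = 71.6880px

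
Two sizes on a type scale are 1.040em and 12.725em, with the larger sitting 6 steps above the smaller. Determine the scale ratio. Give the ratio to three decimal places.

1.518

r⁶ = 12.725 / 1.040, so r = (12.725/1.040)^(1/6).
r = 12.2356^(1/6) ≈ 1.5180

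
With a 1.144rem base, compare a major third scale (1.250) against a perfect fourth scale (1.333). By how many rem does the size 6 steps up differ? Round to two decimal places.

2.05rem

Major third: 1.144 × 1.250⁶ = 4.3640rem
Perfect fourth: 1.144 × 1.333⁶ = 6.4181rem
Difference: 6.4181 − 4.3640 = 2.0541rem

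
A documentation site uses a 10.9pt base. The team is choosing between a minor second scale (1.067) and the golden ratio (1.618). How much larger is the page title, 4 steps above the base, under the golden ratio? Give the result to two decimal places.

Minor second: 10.9 × 1.067⁴ = 14.1281pt
Golden ratio: 10.9 × 1.618⁴ = 74.7034pt
Difference: 74.7034 − 14.1281 = 60.5753pt

60.58pt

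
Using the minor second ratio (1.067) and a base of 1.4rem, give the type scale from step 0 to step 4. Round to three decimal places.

1.400rem, 1.494rem, 1.594rem, 1.701rem, 1.815rem

Step 0: 1.4rem
Step 1: 1.4 × 1.067 = 1.494
Step 2: 1.4 × 1.067² = 1.594
Step 3: 1.4 × 1.067³ = 1.701
Step 4: 1.4 × 1.067⁴ = 1.815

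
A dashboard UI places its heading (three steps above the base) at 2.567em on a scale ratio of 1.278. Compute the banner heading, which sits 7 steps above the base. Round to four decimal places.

The gap is 7 − (3) = 4 steps, so the factor is 1.278^4.
2.567 × 1.278⁴ = 2.567 × 2.66762 ≈ 6.8478

6.8478em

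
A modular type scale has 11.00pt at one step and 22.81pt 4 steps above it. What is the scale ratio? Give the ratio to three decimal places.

r⁴ = 22.81 / 11.00, so r = (22.81/11.00)^(1/4).
r = 2.0736^(1/4) ≈ 1.2000

1.200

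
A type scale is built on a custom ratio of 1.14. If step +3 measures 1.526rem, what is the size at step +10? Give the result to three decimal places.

3.818rem

Moving from step +3 to step +10 is 7 steps up, so multiply by r⁷.
1.526 × 1.14⁷ = 1.526 × 2.50227 ≈ 3.818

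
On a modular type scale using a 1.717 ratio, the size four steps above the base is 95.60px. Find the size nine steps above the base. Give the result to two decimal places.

The gap is 9 − (4) = 5 steps, so the factor is 1.717^5.
95.60 × 1.717⁵ = 95.60 × 14.92284 ≈ 1426.623

1426.62px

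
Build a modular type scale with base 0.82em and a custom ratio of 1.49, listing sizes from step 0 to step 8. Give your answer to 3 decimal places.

0.820em, 1.222em, 1.820em, 2.713em, 4.042em, 6.022em, 8.973em, 13.370em, 19.921em

Step 0: 0.82em
Step 1: 0.82 × 1.49 = 1.222
Step 2: 0.82 × 1.49² = 1.820
Step 3: 0.82 × 1.49³ = 2.713
Step 4: 0.82 × 1.49⁴ = 4.042
Step 5: 0.82 × 1.49⁵ = 6.022
Step 6: 0.82 × 1.49⁶ = 8.973
Step 7: 0.82 × 1.49⁷ = 13.370
Step 8: 0.82 × 1.49⁸ = 19.921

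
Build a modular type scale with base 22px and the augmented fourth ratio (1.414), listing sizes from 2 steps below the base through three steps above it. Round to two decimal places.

Step -2: 22.0 ÷ 1.414² = 11.00
Step -1: 22.0 ÷ 1.414 = 15.56
Step 0: 22px
Step 1: 22.0 × 1.414 = 31.11
Step 2: 22.0 × 1.414² = 43.99
Step 3: 22.0 × 1.414³ = 62.20

11.00px, 15.56px, 22.00px, 31.11px, 43.99px, 62.20px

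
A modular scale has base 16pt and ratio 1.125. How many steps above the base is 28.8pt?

1.125ⁿ = 28.8 / 16 = 1.8000
n = ln(1.8000) / ln(1.125) = 0.5878 / 0.1178 ≈ 4.99

5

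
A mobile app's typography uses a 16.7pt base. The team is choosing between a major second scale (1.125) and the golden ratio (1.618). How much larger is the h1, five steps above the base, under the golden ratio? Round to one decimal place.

155.1pt

Major second: 16.7 × 1.125⁵ = 30.094pt
Golden ratio: 16.7 × 1.618⁵ = 185.186pt
Difference: 185.186 − 30.094 = 155.092pt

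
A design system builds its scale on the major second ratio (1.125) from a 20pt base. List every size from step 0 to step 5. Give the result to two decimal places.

Step 0: 20pt
Step 1: 20.0 × 1.125 = 22.50
Step 2: 20.0 × 1.125² = 25.31
Step 3: 20.0 × 1.125³ = 28.48
Step 4: 20.0 × 1.125⁴ = 32.04
Step 5: 20.0 × 1.125⁵ = 36.04

20.00pt, 22.50pt, 25.31pt, 28.48pt, 32.04pt, 36.04pt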